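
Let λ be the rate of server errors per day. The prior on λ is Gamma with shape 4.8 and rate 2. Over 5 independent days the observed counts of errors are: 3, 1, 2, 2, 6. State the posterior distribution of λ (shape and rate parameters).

Posterior: Gamma(shape=18.8, rate=7)

The Poisson likelihood adds the total count to the shape and the number of exposure periods to the rate. Here ∑xᵢ = 14 and n = 5, so shape 4.8→18.8 and rate 2→7.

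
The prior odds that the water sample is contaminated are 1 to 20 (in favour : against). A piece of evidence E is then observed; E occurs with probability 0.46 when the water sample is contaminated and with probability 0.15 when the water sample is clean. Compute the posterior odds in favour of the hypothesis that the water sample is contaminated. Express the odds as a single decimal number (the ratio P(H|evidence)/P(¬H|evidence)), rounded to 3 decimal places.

Posterior odds ≈ 0.153

Prior odds = 1/20 = 0.050000.
Likelihood ratio for E = 0.46/0.15 = 3.0667.
Posterior odds = prior odds × LR = 0.15333.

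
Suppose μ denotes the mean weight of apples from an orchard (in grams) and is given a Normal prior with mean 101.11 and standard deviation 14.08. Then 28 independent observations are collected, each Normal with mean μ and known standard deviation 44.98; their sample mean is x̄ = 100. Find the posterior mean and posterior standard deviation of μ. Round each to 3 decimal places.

Posterior mean ≈ 100.297; posterior SD ≈ 7.277

With known σ, the Normal prior is conjugate. Weight on the data is w = (n/σ²)/(n/σ² + 1/τ₀²) = 0.0138395/(0.0138395+0.00504423) = 0.73288.
Posterior mean = w·x̄ + (1−w)·μ₀ = 0.73288·100 + 0.26712·101.11 = 100.297. Posterior variance = 1/(0.0138395+0.00504423) = 52.9558, so SD = 7.277.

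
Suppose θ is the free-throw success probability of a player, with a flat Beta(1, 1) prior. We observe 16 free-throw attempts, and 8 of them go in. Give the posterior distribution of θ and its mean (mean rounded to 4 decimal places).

Observing 8 successes and 8 failures updates Beta(1, 1) by adding the success and failure counts to the two shape parameters: α = 1+8 = 9, β = 1+8 = 9.
E[θ | data] = 9/(9+9) = 0.5000.

Posterior: Beta(9, 9); mean ≈ 0.5000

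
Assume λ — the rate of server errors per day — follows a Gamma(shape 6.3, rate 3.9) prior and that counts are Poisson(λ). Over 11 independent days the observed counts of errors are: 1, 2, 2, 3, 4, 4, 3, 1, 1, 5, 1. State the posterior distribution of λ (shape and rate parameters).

Posterior: Gamma(shape=33.3, rate=14.9)

Total count ∑xᵢ = 27 over n = 11 days.
Gamma is conjugate to the Poisson likelihood: posterior is Gamma(shape = 6.3+27 = 33.3, rate = 3.9+11 = 14.9).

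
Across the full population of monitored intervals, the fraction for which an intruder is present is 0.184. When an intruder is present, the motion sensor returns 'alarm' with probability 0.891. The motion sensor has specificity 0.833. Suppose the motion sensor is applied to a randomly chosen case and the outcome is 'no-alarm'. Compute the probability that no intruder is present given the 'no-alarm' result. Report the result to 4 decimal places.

P(¬H | E) ≈ 0.9713

Let H be the event that an intruder is present. P(H) = 0.184, so P(¬H) = 0.816. With E the 'no-alarm' result, P(E|H) = 0.109 and P(E|¬H) = 0.833.
P(E) = 0.109·0.184 + 0.833·0.816 = 0.020056 + 0.67973 = 0.69978.
By Bayes' theorem, P(H|E) = 0.020056 / 0.69978 = 0.0287. Hence P(¬H|E) = 1 − 0.0287 = 0.9713.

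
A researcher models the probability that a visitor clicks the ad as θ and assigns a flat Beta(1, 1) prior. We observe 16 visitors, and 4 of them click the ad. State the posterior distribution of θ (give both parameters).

Observing 4 successes and 12 failures updates Beta(1, 1) by adding the success and failure counts to the two shape parameters: α = 1+4 = 5, β = 1+12 = 13.

Posterior: Beta(5, 13)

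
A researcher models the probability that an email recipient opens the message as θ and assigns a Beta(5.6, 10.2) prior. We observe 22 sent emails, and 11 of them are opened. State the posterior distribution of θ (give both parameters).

The binomial likelihood is conjugate to the Beta prior: with 11 successes and 11 failures, the posterior is Beta(5.6+11, 10.2+11) = Beta(16.6, 21.2).

Posterior: Beta(16.6, 21.2)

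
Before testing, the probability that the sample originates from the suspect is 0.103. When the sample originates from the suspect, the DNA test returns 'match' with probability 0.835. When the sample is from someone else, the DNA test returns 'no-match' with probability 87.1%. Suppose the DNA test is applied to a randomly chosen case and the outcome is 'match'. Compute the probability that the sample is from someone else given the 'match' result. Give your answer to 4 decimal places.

Let H be the event that the sample originates from the suspect. P(H) = 0.103, so P(¬H) = 0.897. With E the 'match' result, P(E|H) = 0.835 and P(E|¬H) = 0.129.
P(E) = 0.835·0.103 + 0.129·0.897 = 0.086005 + 0.11571 = 0.20172.
By Bayes' theorem, P(H|E) = 0.086005 / 0.20172 = 0.4264. Hence P(¬H|E) = 1 − 0.4264 = 0.5736.

P(¬H | E) ≈ 0.5736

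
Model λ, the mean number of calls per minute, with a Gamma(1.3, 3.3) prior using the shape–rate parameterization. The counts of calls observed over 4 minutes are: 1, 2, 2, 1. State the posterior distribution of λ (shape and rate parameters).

Posterior: Gamma(shape=7.3, rate=7.3)

Total count ∑xᵢ = 6 over n = 4 minutes.
Gamma is conjugate to the Poisson likelihood: posterior is Gamma(shape = 1.3+6 = 7.3, rate = 3.3+4 = 7.3).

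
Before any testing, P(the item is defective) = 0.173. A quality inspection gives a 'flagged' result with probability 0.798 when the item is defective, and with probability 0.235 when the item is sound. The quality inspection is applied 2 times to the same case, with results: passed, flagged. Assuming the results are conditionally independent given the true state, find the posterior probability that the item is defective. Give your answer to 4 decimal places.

Posterior P(H) ≈ 0.1579

With H the event that the item is defective, the joint likelihood of the observed sequence is P(data|H) = 0.202·0.798 = 0.16120 and P(data|¬H) = 0.765·0.235 = 0.17977.
Bayes: P(H|data) = 0.173·0.16120 / (0.173·0.16120 + 0.827·0.17977) = 0.027887/0.17656 = 0.1579.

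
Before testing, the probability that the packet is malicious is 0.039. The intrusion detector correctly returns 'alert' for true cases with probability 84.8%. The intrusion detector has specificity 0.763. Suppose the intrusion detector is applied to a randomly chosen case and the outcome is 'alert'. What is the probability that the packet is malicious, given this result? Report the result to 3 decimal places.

Write H for 'the packet is malicious'. Prior odds H:¬H = 0.039/0.961 = 0.040583. For the 'alert' outcome, the likelihood ratio is 0.848/0.237 = 3.5781.
Posterior odds = 0.040583 × 3.5781 = 0.14521, so P(H|E) = 0.14521/(1+0.14521) = 0.127.

P(H | E) ≈ 0.127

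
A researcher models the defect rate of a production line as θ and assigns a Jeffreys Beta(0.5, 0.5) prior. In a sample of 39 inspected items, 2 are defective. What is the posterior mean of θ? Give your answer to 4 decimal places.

The binomial likelihood is conjugate to the Beta prior: with 2 successes and 37 failures, the posterior is Beta(0.5+2, 0.5+37) = Beta(2.5, 37.5).
E[θ | data] = 2.5/(2.5+37.5) = 0.0625.

Posterior mean ≈ 0.0625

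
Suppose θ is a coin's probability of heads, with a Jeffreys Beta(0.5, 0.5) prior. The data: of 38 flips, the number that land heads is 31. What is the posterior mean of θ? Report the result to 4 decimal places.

Observing 31 successes and 7 failures updates Beta(0.5, 0.5) by adding the success and failure counts to the two shape parameters: α = 0.5+31 = 31.5, β = 0.5+7 = 7.5.
Posterior mean = α/(α+β) = 31.5/39 = 0.8077.

Posterior mean ≈ 0.8077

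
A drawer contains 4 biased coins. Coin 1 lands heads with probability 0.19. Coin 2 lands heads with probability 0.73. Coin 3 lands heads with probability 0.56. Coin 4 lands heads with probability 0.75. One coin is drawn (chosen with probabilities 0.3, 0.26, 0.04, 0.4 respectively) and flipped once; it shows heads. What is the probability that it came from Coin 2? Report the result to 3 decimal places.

Tabulate prior·likelihood by source: [1] prior 0.3, lik 0.19, product 0.05700; [2] prior 0.26, lik 0.73, product 0.1898; [3] prior 0.04, lik 0.56, product 0.02240; [4] prior 0.4, lik 0.75, product 0.3000.
Normalizing constant = 0.56920; the posterior for Coin 2 is its product over the sum, 0.1898/0.56920 = 0.333.

Posterior probability ≈ 0.333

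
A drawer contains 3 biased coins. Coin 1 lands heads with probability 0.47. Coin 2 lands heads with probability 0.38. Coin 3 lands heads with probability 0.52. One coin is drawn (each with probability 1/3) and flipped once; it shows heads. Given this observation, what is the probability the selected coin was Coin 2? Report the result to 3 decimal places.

Posterior probability ≈ 0.277

Tabulate prior·likelihood by source: [1] prior 0.333333, lik 0.47, product 0.1567; [2] prior 0.333333, lik 0.38, product 0.1267; [3] prior 0.333333, lik 0.52, product 0.1733.
Normalizing constant = 0.45667; the posterior for Coin 2 is its product over the sum, 0.1267/0.45667 = 0.277.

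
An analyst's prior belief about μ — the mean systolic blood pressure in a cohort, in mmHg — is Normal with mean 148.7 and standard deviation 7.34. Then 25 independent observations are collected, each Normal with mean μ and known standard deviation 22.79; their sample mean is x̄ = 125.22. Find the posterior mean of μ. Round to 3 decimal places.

Posterior mean ≈ 131.754

Prior precision 1/τ₀² = 1/7.34² = 0.0185613; data precision n/σ² = 25/22.79² = 0.0481339.
Posterior precision = 0.0185613 + 0.0481339 = 0.0666952.
Posterior mean = (0.0185613·148.7 + 0.0481339·125.22) / 0.0666952 = 131.754.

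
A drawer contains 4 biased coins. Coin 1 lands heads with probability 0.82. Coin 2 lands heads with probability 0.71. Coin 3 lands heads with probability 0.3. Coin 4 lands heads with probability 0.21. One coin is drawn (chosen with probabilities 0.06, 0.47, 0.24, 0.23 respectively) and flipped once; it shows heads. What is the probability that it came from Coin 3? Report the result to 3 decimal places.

P(heads|C1) = 0.82; P(heads|C2) = 0.71; P(heads|C3) = 0.3; P(heads|C4) = 0.21.
Prior × likelihood for each source: 0.06·0.82=0.04920, 0.47·0.71=0.3337, 0.24·0.3=0.07200, 0.23·0.21=0.04830. Summing gives P(heads) = 0.50320.
P(Coin 3 | heads) = 0.07200 / 0.50320 = 0.143.

Posterior probability ≈ 0.143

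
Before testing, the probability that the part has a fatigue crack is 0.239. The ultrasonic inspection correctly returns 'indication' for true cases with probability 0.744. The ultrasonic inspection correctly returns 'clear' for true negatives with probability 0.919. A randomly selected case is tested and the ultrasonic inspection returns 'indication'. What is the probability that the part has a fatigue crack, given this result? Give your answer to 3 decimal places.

Let H be the event that the part has a fatigue crack. P(H) = 0.239, so P(¬H) = 0.761. With E the 'indication' result, P(E|H) = 0.744 and P(E|¬H) = 0.081.
P(E) = 0.744·0.239 + 0.081·0.761 = 0.17782 + 0.061641 = 0.23946.
By Bayes' theorem, P(H|E) = 0.17782 / 0.23946 = 0.743.

P(H | E) ≈ 0.743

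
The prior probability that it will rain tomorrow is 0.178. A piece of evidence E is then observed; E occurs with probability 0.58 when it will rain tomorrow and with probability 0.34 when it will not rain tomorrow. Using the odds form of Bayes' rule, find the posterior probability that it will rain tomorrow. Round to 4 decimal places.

Prior odds = 0.178/(1−0.178) = 0.21655. In log-odds, ln(0.21655) = -1.5300.
Add log likelihood ratio: ln(1.7059) = 0.53408.
Posterior log-odds = -0.99587, so posterior odds = exp(-0.99587) = 0.36940. Converting, P(H|E) = 0.36940/1.3694 = 0.2698.

Posterior probability ≈ 0.2698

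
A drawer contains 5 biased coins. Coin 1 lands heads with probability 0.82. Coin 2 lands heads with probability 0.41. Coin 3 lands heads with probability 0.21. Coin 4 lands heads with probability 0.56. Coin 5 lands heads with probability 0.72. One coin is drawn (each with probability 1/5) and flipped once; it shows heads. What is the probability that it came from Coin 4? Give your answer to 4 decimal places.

P(heads|C1) = 0.82; P(heads|C2) = 0.41; P(heads|C3) = 0.21; P(heads|C4) = 0.56; P(heads|C5) = 0.72.
Prior × likelihood for each source: 0.2·0.82=0.1640, 0.2·0.41=0.08200, 0.2·0.21=0.04200, 0.2·0.56=0.1120, 0.2·0.72=0.1440. Summing gives P(heads) = 0.54400.
P(Coin 4 | heads) = 0.1120 / 0.54400 = 0.2059.

Posterior probability ≈ 0.2059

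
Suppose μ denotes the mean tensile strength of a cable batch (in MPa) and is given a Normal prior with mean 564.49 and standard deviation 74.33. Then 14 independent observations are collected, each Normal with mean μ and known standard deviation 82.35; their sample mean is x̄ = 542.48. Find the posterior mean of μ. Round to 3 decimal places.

With known σ, the Normal prior is conjugate. Weight on the data is w = (n/σ²)/(n/σ² + 1/τ₀²) = 0.00206443/(0.00206443+0.00018100) = 0.91939.
Posterior mean = w·x̄ + (1−w)·μ₀ = 0.91939·542.48 + 0.080607·564.49 = 544.254.

Posterior mean ≈ 544.254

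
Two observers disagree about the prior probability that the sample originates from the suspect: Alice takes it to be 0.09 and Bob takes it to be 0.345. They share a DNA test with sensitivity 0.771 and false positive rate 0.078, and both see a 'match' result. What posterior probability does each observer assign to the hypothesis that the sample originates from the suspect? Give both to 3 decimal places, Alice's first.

P('+'|H) = 0.771, P('+'|¬H) = 0.078.
Alice: numerator 0.771·0.09 = 0.069390; evidence = 0.069390+0.078·0.91 = 0.14037; posterior = 0.494.
Bob: numerator 0.771·0.345 = 0.26599; evidence = 0.26599+0.078·0.655 = 0.31709; posterior = 0.839.

Alice: 0.494; Bob: 0.839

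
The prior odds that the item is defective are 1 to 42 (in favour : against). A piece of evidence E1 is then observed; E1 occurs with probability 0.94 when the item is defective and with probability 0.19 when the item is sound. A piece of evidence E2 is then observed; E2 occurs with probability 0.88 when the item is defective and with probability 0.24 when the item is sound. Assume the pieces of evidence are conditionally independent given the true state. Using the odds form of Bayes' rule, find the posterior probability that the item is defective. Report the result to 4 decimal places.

Posterior probability ≈ 0.3016

Prior odds = 1/42 = 0.023810. In log-odds, ln(0.023810) = -3.7377.
Add log likelihood ratios: ln(4.9474) + ln(3.6667) = 2.8981.
Posterior log-odds = -0.83953, so posterior odds = exp(-0.83953) = 0.43191. Converting, P(H|E) = 0.43191/1.4319 = 0.3016.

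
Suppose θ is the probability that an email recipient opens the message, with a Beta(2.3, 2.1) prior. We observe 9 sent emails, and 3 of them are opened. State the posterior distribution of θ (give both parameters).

Posterior: Beta(5.3, 8.1)

The binomial likelihood is conjugate to the Beta prior: with 3 successes and 6 failures, the posterior is Beta(2.3+3, 2.1+6) = Beta(5.3, 8.1).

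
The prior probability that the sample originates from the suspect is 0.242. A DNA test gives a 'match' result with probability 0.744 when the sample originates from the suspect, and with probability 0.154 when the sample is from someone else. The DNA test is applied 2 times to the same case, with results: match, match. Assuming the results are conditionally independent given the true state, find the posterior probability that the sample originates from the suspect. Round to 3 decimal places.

Let H be the event that the sample originates from the suspect; start with P(H) = 0.242. P('match'|H) = 0.744, P('match'|¬H) = 0.154.
Update on result 1 ('match'): P(H) ← 0.744·0.2420 / (0.744·0.2420 + 0.154·0.7580) = 0.18005/0.29678 = 0.6067.
Update on result 2 ('match'): P(H) ← 0.744·0.6067 / (0.744·0.6067 + 0.154·0.3933) = 0.45136/0.51194 = 0.8817.

Posterior P(H) ≈ 0.882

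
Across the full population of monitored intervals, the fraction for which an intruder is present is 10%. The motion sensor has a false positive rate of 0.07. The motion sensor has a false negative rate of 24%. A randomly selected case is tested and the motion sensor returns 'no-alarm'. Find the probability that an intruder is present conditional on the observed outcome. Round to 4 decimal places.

P(H | E) ≈ 0.0279

Let H be the event that an intruder is present. P(H) = 0.1, so P(¬H) = 0.9. With E the 'no-alarm' result, P(E|H) = 0.24 and P(E|¬H) = 0.93.
P(E) = 0.24·0.1 + 0.93·0.9 = 0.024000 + 0.83700 = 0.86100.
By Bayes' theorem, P(H|E) = 0.024000 / 0.86100 = 0.0279.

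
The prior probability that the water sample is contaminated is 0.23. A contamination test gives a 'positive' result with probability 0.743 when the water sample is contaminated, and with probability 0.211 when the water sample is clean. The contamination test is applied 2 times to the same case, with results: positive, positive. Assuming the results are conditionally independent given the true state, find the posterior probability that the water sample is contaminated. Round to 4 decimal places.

Posterior P(H) ≈ 0.7874

With H the event that the water sample is contaminated, the joint likelihood of the observed sequence is P(data|H) = 0.743·0.743 = 0.55205 and P(data|¬H) = 0.211·0.211 = 0.044521.
Bayes: P(H|data) = 0.23·0.55205 / (0.23·0.55205 + 0.77·0.044521) = 0.12697/0.16125 = 0.7874.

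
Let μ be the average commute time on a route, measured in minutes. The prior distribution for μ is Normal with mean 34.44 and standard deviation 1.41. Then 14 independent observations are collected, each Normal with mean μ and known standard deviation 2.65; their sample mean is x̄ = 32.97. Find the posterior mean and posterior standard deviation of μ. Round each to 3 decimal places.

Posterior mean ≈ 33.266; posterior SD ≈ 0.633

Prior precision 1/τ₀² = 1/1.41² = 0.502993; data precision n/σ² = 14/2.65² = 1.99359.
Posterior precision = 0.502993 + 1.99359 = 2.49658, giving posterior SD = 1/√2.49658 = 0.633.
Posterior mean = (0.502993·34.44 + 1.99359·32.97) / 2.49658 = 33.266.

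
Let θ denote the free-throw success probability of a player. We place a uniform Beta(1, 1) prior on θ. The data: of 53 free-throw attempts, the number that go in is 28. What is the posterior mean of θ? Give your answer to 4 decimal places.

Observing 28 successes and 25 failures updates Beta(1, 1) by adding the success and failure counts to the two shape parameters: α = 1+28 = 29, β = 1+25 = 26.
Posterior mean = α/(α+β) = 29/55 = 0.5273.

Posterior mean ≈ 0.5273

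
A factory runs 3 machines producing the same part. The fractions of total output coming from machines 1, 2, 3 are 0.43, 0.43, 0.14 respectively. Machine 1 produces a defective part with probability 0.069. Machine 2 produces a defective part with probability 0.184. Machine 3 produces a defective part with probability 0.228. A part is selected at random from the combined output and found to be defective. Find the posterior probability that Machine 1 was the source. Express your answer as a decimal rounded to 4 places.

Posterior probability ≈ 0.2109

P(defective|M1) = 0.069; P(defective|M2) = 0.184; P(defective|M3) = 0.228.
Prior × likelihood for each source: 0.43·0.069=0.02967, 0.43·0.184=0.07912, 0.14·0.228=0.03192. Summing gives P(defective) = 0.14071.
P(Machine 1 | defective) = 0.02967 / 0.14071 = 0.2109.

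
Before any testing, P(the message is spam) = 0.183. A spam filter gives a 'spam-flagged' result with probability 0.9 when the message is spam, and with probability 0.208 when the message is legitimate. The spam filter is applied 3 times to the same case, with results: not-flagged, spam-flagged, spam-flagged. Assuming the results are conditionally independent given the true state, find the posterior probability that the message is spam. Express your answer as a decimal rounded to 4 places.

With H the event that the message is spam, the joint likelihood of the observed sequence is P(data|H) = 0.1·0.9·0.9 = 0.081000 and P(data|¬H) = 0.792·0.208·0.208 = 0.034265.
Bayes: P(H|data) = 0.183·0.081000 / (0.183·0.081000 + 0.817·0.034265) = 0.014823/0.042818 = 0.3462.

Posterior P(H) ≈ 0.3462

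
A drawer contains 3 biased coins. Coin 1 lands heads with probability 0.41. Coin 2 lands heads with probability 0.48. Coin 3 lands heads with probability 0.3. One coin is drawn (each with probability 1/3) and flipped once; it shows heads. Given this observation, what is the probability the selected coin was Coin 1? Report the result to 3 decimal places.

Posterior probability ≈ 0.345

Tabulate prior·likelihood by source: [1] prior 0.333333, lik 0.41, product 0.1367; [2] prior 0.333333, lik 0.48, product 0.1600; [3] prior 0.333333, lik 0.3, product 0.1000.
Normalizing constant = 0.39667; the posterior for Coin 1 is its product over the sum, 0.1367/0.39667 = 0.345.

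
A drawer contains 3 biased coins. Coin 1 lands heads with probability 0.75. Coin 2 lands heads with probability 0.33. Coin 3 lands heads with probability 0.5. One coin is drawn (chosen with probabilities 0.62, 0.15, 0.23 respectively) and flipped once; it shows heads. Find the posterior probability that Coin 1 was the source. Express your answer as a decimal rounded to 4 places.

P(heads|C1) = 0.75; P(heads|C2) = 0.33; P(heads|C3) = 0.5.
Prior × likelihood for each source: 0.62·0.75=0.4650, 0.15·0.33=0.04950, 0.23·0.5=0.1150. Summing gives P(heads) = 0.62950.
P(Coin 1 | heads) = 0.4650 / 0.62950 = 0.7387.

Posterior probability ≈ 0.7387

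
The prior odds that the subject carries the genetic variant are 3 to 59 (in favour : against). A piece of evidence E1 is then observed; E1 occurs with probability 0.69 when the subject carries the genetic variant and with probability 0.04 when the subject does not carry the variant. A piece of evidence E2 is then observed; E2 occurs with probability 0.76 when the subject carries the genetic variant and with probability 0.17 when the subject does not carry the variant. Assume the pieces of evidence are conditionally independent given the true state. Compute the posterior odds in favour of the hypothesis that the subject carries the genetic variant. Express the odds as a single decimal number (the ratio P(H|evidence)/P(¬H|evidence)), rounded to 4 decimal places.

Posterior odds ≈ 3.9212

Prior odds = 3/59 = 0.050847. In log-odds, ln(0.050847) = -2.9789.
Add log likelihood ratios: ln(17.250) + ln(4.4706) = 4.3453.
Posterior log-odds = 1.3664, so posterior odds = exp(1.3664) = 3.9212.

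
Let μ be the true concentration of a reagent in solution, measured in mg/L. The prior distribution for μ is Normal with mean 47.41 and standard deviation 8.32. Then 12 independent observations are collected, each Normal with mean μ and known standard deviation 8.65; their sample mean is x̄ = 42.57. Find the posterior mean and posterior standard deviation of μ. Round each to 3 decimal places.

With known σ, the Normal prior is conjugate. Weight on the data is w = (n/σ²)/(n/σ² + 1/τ₀²) = 0.160380/(0.160380+0.0144462) = 0.91737.
Posterior mean = w·x̄ + (1−w)·μ₀ = 0.91737·42.57 + 0.082632·47.41 = 42.970. Posterior variance = 1/(0.160380+0.0144462) = 5.71998, so SD = 2.392.

Posterior mean ≈ 42.970; posterior SD ≈ 2.392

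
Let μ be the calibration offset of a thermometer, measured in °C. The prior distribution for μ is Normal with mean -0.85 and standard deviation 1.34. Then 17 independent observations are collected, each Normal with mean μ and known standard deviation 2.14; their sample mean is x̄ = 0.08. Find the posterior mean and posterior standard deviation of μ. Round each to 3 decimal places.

Prior precision 1/τ₀² = 1/1.34² = 0.556917; data precision n/σ² = 17/2.14² = 3.71211.
Posterior precision = 0.556917 + 3.71211 = 4.26903, giving posterior SD = 1/√4.26903 = 0.484.
Posterior mean = (0.556917·-0.85 + 3.71211·0.08) / 4.26903 = -0.041.

Posterior mean ≈ -0.041; posterior SD ≈ 0.484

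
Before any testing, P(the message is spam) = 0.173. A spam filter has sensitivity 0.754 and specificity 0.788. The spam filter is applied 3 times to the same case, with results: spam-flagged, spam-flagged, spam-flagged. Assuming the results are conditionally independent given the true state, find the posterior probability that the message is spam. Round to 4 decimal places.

Posterior P(H) ≈ 0.9040

Let H be the event that the message is spam; start with P(H) = 0.173. P('spam-flagged'|H) = 0.754, P('spam-flagged'|¬H) = 0.212.
Update on result 1 ('spam-flagged'): P(H) ← 0.754·0.1730 / (0.754·0.1730 + 0.212·0.8270) = 0.13044/0.30577 = 0.4266.
Update on result 2 ('spam-flagged'): P(H) ← 0.754·0.4266 / (0.754·0.4266 + 0.212·0.5734) = 0.32166/0.44322 = 0.7257.
Update on result 3 ('spam-flagged'): P(H) ← 0.754·0.7257 / (0.754·0.7257 + 0.212·0.2743) = 0.54721/0.60535 = 0.9040.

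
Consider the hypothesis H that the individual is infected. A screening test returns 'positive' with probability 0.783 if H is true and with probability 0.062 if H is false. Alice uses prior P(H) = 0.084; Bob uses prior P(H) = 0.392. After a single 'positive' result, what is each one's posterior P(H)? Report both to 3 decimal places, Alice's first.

P('+'|H) = 0.783, P('+'|¬H) = 0.062.
Alice: numerator 0.783·0.084 = 0.065772; evidence = 0.065772+0.062·0.916 = 0.12256; posterior = 0.537.
Bob: numerator 0.783·0.392 = 0.30694; evidence = 0.30694+0.062·0.608 = 0.34463; posterior = 0.891.

Alice: 0.537; Bob: 0.891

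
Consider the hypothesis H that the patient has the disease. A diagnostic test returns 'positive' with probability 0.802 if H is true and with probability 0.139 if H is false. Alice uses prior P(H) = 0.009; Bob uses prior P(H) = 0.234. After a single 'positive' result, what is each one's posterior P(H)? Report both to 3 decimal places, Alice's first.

The likelihood ratio for a 'positive' result is 0.802/0.139 = 5.7698.
Alice: prior odds 0.009/0.991 = 0.0090817; posterior odds 0.052400; posterior probability 0.050.
Bob: prior odds 0.234/0.766 = 0.30548; posterior odds 1.7626; posterior probability 0.638.

Alice: 0.050; Bob: 0.638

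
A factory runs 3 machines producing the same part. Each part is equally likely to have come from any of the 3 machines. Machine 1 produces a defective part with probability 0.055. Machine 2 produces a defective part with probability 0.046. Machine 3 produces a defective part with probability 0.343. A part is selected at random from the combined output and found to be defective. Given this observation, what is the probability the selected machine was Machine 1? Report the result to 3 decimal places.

Posterior probability ≈ 0.124

Tabulate prior·likelihood by source: [1] prior 0.333333, lik 0.055, product 0.01833; [2] prior 0.333333, lik 0.046, product 0.01533; [3] prior 0.333333, lik 0.343, product 0.1143.
Normalizing constant = 0.14800; the posterior for Machine 1 is its product over the sum, 0.01833/0.14800 = 0.124.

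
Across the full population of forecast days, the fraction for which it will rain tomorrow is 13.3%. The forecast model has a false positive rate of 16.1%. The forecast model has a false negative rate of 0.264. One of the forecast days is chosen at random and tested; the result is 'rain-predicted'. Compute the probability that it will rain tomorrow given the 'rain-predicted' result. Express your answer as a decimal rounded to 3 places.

Let H be the event that it will rain tomorrow. P(H) = 0.133, so P(¬H) = 0.867. With E the 'rain-predicted' result, P(E|H) = 0.736 and P(E|¬H) = 0.161.
P(E) = 0.736·0.133 + 0.161·0.867 = 0.097888 + 0.13959 = 0.23747.
By Bayes' theorem, P(H|E) = 0.097888 / 0.23747 = 0.412.

P(H | E) ≈ 0.412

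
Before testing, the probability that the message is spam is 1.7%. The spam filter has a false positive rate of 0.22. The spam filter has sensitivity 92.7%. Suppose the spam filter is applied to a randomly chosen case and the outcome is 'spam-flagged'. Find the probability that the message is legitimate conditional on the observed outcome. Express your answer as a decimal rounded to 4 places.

P(¬H | E) ≈ 0.9321

Write H for 'the message is spam'. Prior odds H:¬H = 0.017/0.983 = 0.017294. For the 'spam-flagged' outcome, the likelihood ratio is 0.927/0.22 = 4.2136.
Posterior odds = 0.017294 × 4.2136 = 0.072871, so P(H|E) = 0.072871/(1+0.072871) = 0.0679. Then P(¬H|E) = 1 − 0.0679 = 0.9321.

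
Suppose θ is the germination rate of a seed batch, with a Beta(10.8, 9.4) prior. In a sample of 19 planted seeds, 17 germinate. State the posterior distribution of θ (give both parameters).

Observing 17 successes and 2 failures updates Beta(10.8, 9.4) by adding the success and failure counts to the two shape parameters: α = 10.8+17 = 27.8, β = 9.4+2 = 11.4.

Posterior: Beta(27.8, 11.4)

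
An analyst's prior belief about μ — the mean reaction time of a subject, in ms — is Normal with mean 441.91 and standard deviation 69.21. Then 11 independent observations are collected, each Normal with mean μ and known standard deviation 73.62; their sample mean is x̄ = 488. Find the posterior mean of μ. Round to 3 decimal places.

Prior precision 1/τ₀² = 1/69.21² = 0.00020877; data precision n/σ² = 11/73.62² = 0.00202956.
Posterior precision = 0.00020877 + 0.00202956 = 0.00223832.
Posterior mean = (0.00020877·441.91 + 0.00202956·488) / 0.00223832 = 483.701.

Posterior mean ≈ 483.701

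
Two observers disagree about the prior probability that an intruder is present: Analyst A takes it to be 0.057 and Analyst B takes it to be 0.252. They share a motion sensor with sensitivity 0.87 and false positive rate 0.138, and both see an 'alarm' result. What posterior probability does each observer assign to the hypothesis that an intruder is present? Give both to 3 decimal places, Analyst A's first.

Analyst A: 0.276; Analyst B: 0.680

The likelihood ratio for an 'alarm' result is 0.87/0.138 = 6.3043.
Analyst A: prior odds 0.057/0.943 = 0.060445; posterior odds 0.38107; posterior probability 0.276.
Analyst B: prior odds 0.252/0.748 = 0.33690; posterior odds 2.1239; posterior probability 0.680.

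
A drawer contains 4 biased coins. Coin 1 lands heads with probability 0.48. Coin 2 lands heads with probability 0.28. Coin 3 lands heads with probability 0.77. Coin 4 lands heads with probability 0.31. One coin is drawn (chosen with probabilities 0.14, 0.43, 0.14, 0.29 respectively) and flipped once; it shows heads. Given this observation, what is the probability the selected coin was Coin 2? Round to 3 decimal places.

P(heads|C1) = 0.48; P(heads|C2) = 0.28; P(heads|C3) = 0.77; P(heads|C4) = 0.31.
Prior × likelihood for each source: 0.14·0.48=0.06720, 0.43·0.28=0.1204, 0.14·0.77=0.1078, 0.29·0.31=0.08990. Summing gives P(heads) = 0.38530.
P(Coin 2 | heads) = 0.1204 / 0.38530 = 0.312.

Posterior probability ≈ 0.312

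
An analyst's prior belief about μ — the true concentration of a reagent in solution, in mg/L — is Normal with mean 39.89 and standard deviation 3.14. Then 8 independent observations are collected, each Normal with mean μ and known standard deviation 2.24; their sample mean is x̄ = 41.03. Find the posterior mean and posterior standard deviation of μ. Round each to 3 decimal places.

Posterior mean ≈ 40.962; posterior SD ≈ 0.768

Prior precision 1/τ₀² = 1/3.14² = 0.101424; data precision n/σ² = 8/2.24² = 1.59439.
Posterior precision = 0.101424 + 1.59439 = 1.69581, giving posterior SD = 1/√1.69581 = 0.768.
Posterior mean = (0.101424·39.89 + 1.59439·41.03) / 1.69581 = 40.962.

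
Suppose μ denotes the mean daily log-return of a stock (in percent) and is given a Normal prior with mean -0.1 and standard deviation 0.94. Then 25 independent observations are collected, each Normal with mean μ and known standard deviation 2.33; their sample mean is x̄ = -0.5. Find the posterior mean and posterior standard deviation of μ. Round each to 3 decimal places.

With known σ, the Normal prior is conjugate. Weight on the data is w = (n/σ²)/(n/σ² + 1/τ₀²) = 4.60498/(4.60498+1.13173) = 0.80272.
Posterior mean = w·x̄ + (1−w)·μ₀ = 0.80272·-0.5 + 0.19728·-0.1 = -0.421. Posterior variance = 1/(4.60498+1.13173) = 0.174316, so SD = 0.418.

Posterior mean ≈ -0.421; posterior SD ≈ 0.418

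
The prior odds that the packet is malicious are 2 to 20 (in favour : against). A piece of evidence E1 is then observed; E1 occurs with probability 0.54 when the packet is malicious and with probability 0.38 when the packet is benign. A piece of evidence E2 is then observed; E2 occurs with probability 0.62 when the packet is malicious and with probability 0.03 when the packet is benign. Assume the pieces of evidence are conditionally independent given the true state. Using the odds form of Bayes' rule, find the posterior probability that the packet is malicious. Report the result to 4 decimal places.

Posterior probability ≈ 0.7460

Prior odds = 2/20 = 0.10000.
Likelihood ratio for E1 = 0.54/0.38 = 1.4211.
Likelihood ratio for E2 = 0.62/0.03 = 20.667.
Posterior odds = prior odds × LR₁ × LR₂ = 2.9368.
Posterior probability = odds/(1+odds) = 2.9368/3.9368 = 0.7460.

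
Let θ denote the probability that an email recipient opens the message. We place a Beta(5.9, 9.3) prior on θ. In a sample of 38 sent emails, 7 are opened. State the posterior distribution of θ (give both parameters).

Observing 7 successes and 31 failures updates Beta(5.9, 9.3) by adding the success and failure counts to the two shape parameters: α = 5.9+7 = 12.9, β = 9.3+31 = 40.3.

Posterior: Beta(12.9, 40.3)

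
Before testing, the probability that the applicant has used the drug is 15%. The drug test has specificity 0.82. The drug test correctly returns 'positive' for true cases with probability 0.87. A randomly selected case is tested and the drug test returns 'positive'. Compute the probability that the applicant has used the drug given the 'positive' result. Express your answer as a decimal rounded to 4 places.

P(H | E) ≈ 0.4603

Let H be the event that the applicant has used the drug. P(H) = 0.15, so P(¬H) = 0.85. With E the 'positive' result, P(E|H) = 0.87 and P(E|¬H) = 0.18.
P(E) = 0.87·0.15 + 0.18·0.85 = 0.13050 + 0.15300 = 0.28350.
By Bayes' theorem, P(H|E) = 0.13050 / 0.28350 = 0.4603.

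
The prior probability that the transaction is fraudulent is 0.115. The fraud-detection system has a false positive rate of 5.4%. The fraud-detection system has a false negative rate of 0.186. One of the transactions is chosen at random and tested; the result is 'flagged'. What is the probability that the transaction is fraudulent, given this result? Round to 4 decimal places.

Let H be the event that the transaction is fraudulent. P(H) = 0.115, so P(¬H) = 0.885. With E the 'flagged' result, P(E|H) = 0.814 and P(E|¬H) = 0.054.
P(E) = 0.814·0.115 + 0.054·0.885 = 0.093610 + 0.047790 = 0.14140.
By Bayes' theorem, P(H|E) = 0.093610 / 0.14140 = 0.6620.

P(H | E) ≈ 0.6620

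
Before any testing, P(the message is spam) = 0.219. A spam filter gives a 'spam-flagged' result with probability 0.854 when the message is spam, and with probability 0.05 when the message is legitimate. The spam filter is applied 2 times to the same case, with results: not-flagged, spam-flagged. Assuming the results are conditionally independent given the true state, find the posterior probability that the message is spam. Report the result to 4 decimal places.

Posterior P(H) ≈ 0.4240

With H the event that the message is spam, the joint likelihood of the observed sequence is P(data|H) = 0.146·0.854 = 0.12468 and P(data|¬H) = 0.95·0.05 = 0.047500.
Bayes: P(H|data) = 0.219·0.12468 / (0.219·0.12468 + 0.781·0.047500) = 0.027306/0.064403 = 0.4240.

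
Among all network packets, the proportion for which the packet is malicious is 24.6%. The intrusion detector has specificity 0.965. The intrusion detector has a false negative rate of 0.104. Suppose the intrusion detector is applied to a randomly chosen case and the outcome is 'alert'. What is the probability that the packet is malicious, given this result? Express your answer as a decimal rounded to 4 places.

Write H for 'the packet is malicious'. Prior odds H:¬H = 0.246/0.754 = 0.32626. For the 'alert' outcome, the likelihood ratio is 0.896/0.035 = 25.600.
Posterior odds = 0.32626 × 25.600 = 8.3523, so P(H|E) = 8.3523/(1+8.3523) = 0.8931.

P(H | E) ≈ 0.8931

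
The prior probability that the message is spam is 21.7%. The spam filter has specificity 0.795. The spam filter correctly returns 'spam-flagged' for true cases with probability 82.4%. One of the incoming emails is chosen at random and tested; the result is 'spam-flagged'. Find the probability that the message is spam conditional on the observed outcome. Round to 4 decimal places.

P(H | E) ≈ 0.5270

Write H for 'the message is spam'. Prior odds H:¬H = 0.217/0.783 = 0.27714. For the 'spam-flagged' outcome, the likelihood ratio is 0.824/0.205 = 4.0195.
Posterior odds = 0.27714 × 4.0195 = 1.1140, so P(H|E) = 1.1140/(1+1.1140) = 0.5270.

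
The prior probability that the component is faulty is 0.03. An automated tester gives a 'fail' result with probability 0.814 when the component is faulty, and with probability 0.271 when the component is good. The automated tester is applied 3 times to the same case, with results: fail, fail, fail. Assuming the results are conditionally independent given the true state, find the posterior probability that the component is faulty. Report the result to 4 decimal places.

Posterior P(H) ≈ 0.4560

With H the event that the component is faulty, the joint likelihood of the observed sequence is P(data|H) = 0.814·0.814·0.814 = 0.53935 and P(data|¬H) = 0.271·0.271·0.271 = 0.019903.
Bayes: P(H|data) = 0.03·0.53935 / (0.03·0.53935 + 0.97·0.019903) = 0.016181/0.035486 = 0.4560.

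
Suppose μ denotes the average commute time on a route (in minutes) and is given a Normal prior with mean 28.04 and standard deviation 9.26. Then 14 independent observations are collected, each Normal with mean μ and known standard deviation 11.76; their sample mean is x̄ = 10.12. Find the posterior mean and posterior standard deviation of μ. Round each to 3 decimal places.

Posterior mean ≈ 11.971; posterior SD ≈ 2.976

Prior precision 1/τ₀² = 1/9.26² = 0.0116621; data precision n/σ² = 14/11.76² = 0.101231.
Posterior precision = 0.0116621 + 0.101231 = 0.112893, giving posterior SD = 1/√0.112893 = 2.976.
Posterior mean = (0.0116621·28.04 + 0.101231·10.12) / 0.112893 = 11.971.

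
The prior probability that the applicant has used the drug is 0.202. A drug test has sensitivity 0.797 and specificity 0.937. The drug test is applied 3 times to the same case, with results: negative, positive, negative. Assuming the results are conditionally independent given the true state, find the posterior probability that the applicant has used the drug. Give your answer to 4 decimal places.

Posterior P(H) ≈ 0.1307

Let H be the event that the applicant has used the drug; start with P(H) = 0.202. P('positive'|H) = 0.797, P('positive'|¬H) = 0.063.
Update on result 1 ('negative'): P(H) ← 0.203·0.2020 / (0.203·0.2020 + 0.937·0.7980) = 0.041006/0.78873 = 0.0520.
Update on result 2 ('positive'): P(H) ← 0.797·0.0520 / (0.797·0.0520 + 0.063·0.9480) = 0.041436/0.10116 = 0.4096.
Update on result 3 ('negative'): P(H) ← 0.203·0.4096 / (0.203·0.4096 + 0.937·0.5904) = 0.083150/0.63635 = 0.1307.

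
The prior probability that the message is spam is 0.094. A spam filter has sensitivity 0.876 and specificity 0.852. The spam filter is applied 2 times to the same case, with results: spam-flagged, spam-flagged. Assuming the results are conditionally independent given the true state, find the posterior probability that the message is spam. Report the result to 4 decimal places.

Let H be the event that the message is spam; start with P(H) = 0.094. P('spam-flagged'|H) = 0.876, P('spam-flagged'|¬H) = 0.148.
Update on result 1 ('spam-flagged'): P(H) ← 0.876·0.0940 / (0.876·0.0940 + 0.148·0.9060) = 0.082344/0.21643 = 0.3805.
Update on result 2 ('spam-flagged'): P(H) ← 0.876·0.3805 / (0.876·0.3805 + 0.148·0.6195) = 0.33328/0.42498 = 0.7842.

Posterior P(H) ≈ 0.7842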